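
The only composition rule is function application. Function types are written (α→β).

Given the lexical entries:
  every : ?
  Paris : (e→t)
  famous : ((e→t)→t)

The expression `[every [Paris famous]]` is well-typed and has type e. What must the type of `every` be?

(t→e)

[every [Paris famous]] must have type e. The sister [Paris famous] has type t; that is not a function onto e, so every must be the functor, of type (t→e).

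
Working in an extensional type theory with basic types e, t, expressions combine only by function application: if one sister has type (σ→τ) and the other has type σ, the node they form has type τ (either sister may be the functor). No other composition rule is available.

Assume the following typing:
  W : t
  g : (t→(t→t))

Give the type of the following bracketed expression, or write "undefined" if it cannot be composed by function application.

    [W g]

At [W g], g : (t→(t→t)) takes W : t, giving (t→t).

(t→t)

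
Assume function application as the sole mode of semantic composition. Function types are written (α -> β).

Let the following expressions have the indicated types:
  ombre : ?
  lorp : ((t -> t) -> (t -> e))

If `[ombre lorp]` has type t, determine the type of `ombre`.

[ombre lorp] must have type t. The sister lorp has type ((t -> t) -> (t -> e)); that is not a function onto t, so ombre must be the functor, of type (((t -> t) -> (t -> e)) -> t).

(((t -> t) -> (t -> e)) -> t)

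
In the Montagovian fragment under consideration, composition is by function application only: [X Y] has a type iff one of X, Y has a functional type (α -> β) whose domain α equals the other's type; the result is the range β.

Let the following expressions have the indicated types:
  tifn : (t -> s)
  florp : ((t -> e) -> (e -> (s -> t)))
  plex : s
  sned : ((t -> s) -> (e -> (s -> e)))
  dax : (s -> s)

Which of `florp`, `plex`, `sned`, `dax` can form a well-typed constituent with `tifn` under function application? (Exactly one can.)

sned

florp : ((t -> e) -> (e -> (s -> t))) — does not combine with tifn.
plex : s — does not combine with tifn.
sned — combines: sned : ((t -> s) -> (e -> (s -> e))) takes tifn : (t -> s) as argument, giving (e -> (s -> e)).
dax : (s -> s) — does not combine with tifn.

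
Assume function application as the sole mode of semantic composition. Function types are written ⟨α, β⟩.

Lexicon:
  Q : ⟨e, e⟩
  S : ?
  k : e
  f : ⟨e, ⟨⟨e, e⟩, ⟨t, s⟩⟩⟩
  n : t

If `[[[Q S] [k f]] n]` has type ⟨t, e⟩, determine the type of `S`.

[[[Q S] [k f]] n] is required to be ⟨t, e⟩. n : t cannot yield ⟨t, e⟩ as functor, so [[Q S] [k f]] : ⟨t, ⟨t, e⟩⟩.
[[Q S] [k f]] is required to be ⟨t, ⟨t, e⟩⟩. [k f] : ⟨⟨e, e⟩, ⟨t, s⟩⟩ cannot yield ⟨t, ⟨t, e⟩⟩ as functor, so [Q S] : ⟨⟨⟨e, e⟩, ⟨t, s⟩⟩, ⟨t, ⟨t, e⟩⟩⟩.
[Q S] is required to be ⟨⟨⟨e, e⟩, ⟨t, s⟩⟩, ⟨t, ⟨t, e⟩⟩⟩. Q : ⟨e, e⟩ cannot yield ⟨⟨⟨e, e⟩, ⟨t, s⟩⟩, ⟨t, ⟨t, e⟩⟩⟩ as functor, so S : ⟨⟨e, e⟩, ⟨⟨⟨e, e⟩, ⟨t, s⟩⟩, ⟨t, ⟨t, e⟩⟩⟩⟩.

⟨⟨e, e⟩, ⟨⟨⟨e, e⟩, ⟨t, s⟩⟩, ⟨t, ⟨t, e⟩⟩⟩⟩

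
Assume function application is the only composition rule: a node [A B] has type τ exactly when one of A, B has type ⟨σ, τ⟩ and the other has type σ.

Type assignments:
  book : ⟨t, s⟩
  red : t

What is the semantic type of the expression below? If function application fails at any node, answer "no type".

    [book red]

[book red]: book is ⟨t, s⟩, red is t; result s.

s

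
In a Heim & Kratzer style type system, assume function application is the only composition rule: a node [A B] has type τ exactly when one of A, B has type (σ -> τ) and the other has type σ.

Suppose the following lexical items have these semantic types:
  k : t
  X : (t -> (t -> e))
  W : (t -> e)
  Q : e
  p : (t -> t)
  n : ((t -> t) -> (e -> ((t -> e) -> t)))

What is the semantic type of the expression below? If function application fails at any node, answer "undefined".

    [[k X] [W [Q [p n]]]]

e

[k X]: functor X : (t -> (t -> e)), argument k : t; result (t -> e).
[p n]: functor n : ((t -> t) -> (e -> ((t -> e) -> t))), argument p : (t -> t); result (e -> ((t -> e) -> t)).
[Q [p n]]: functor [p n] : (e -> ((t -> e) -> t)), argument Q : e; result ((t -> e) -> t).
[W [Q [p n]]]: functor [Q [p n]] : ((t -> e) -> t), argument W : (t -> e); result t.
[[k X] [W [Q [p n]]]]: functor [k X] : (t -> e), argument [W [Q [p n]]] : t; result e.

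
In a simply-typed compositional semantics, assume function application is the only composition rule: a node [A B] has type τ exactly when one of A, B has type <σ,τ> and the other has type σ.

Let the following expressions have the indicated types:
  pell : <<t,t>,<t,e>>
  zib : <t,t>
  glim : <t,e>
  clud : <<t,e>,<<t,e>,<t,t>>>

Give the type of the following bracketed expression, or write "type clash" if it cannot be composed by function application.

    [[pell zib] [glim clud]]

[pell zib]: pell is <<t,t>,<t,e>>, zib is <t,t>; result <t,e>.
[glim clud]: clud is <<t,e>,<<t,e>,<t,t>>>, glim is <t,e>; result <<t,e>,<t,t>>.
[[pell zib] [glim clud]]: [glim clud] is <<t,e>,<t,t>>, [pell zib] is <t,e>; result <t,t>.

<t,t>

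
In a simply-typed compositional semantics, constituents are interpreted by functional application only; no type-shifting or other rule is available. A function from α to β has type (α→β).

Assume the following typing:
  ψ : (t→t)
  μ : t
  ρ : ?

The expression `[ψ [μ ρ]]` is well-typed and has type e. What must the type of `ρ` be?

(t→((t→t)→e))

[ψ [μ ρ]] must have type e. The sister ψ has type (t→t); that is not a function onto e, so [μ ρ] must be the functor, of type ((t→t)→e).
[μ ρ] must have type ((t→t)→e). The sister μ has type t; that is not a function onto ((t→t)→e), so ρ must be the functor, of type (t→((t→t)→e)).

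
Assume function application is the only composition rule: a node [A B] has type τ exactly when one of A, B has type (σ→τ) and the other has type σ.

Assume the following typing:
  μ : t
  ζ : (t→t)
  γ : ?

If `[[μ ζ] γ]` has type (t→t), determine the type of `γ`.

[[μ ζ] γ] is required to be (t→t). [μ ζ] : t cannot yield (t→t) as functor, so γ : (t→(t→t)).

(t→(t→t))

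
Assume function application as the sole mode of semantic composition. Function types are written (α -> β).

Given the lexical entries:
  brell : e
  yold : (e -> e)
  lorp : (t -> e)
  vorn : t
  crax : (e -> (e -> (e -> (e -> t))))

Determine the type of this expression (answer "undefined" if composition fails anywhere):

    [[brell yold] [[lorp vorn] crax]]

(e -> (e -> t))

At [brell yold], yold : (e -> e) takes brell : e, giving e.
At [lorp vorn], lorp : (t -> e) takes vorn : t, giving e.
At [[lorp vorn] crax], crax : (e -> (e -> (e -> (e -> t)))) takes [lorp vorn] : e, giving (e -> (e -> (e -> t))).
At [[brell yold] [[lorp vorn] crax]], [[lorp vorn] crax] : (e -> (e -> (e -> t))) takes [brell yold] : e, giving (e -> (e -> t)).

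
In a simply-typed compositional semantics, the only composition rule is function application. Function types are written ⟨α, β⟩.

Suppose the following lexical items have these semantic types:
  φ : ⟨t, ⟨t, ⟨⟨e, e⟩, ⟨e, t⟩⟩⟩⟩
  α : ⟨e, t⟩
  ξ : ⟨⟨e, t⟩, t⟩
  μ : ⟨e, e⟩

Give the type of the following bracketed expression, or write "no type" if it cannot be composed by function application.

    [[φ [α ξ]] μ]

no type

[α ξ] — ξ of type ⟨⟨e, t⟩, t⟩ combines with α of type ⟨e, t⟩: type t.
[φ [α ξ]] — φ of type ⟨t, ⟨t, ⟨⟨e, e⟩, ⟨e, t⟩⟩⟩⟩ combines with [α ξ] of type t: type ⟨t, ⟨⟨e, e⟩, ⟨e, t⟩⟩⟩.
[[φ [α ξ]] μ]: ⟨t, ⟨⟨e, e⟩, ⟨e, t⟩⟩⟩ with ⟨e, e⟩ — neither is a function whose domain matches the other; composition fails here.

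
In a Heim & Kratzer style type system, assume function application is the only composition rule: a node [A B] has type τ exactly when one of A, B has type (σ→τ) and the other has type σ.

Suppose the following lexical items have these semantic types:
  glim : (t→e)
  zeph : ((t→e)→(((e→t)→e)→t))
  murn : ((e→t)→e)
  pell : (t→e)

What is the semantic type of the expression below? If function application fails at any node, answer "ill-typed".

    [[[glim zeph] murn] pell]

e

[glim zeph] — zeph of type ((t→e)→(((e→t)→e)→t)) combines with glim of type (t→e): type (((e→t)→e)→t).
[[glim zeph] murn] — [glim zeph] of type (((e→t)→e)→t) combines with murn of type ((e→t)→e): type t.
[[[glim zeph] murn] pell] — pell of type (t→e) combines with [[glim zeph] murn] of type t: type e.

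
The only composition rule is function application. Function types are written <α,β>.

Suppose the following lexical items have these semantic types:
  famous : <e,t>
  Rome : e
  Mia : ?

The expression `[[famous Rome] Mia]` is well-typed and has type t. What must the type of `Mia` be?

<t,t>

[[famous Rome] Mia] must have type t. The sister [famous Rome] has type t; that is not a function onto t, so Mia must be the functor, of type <t,t>.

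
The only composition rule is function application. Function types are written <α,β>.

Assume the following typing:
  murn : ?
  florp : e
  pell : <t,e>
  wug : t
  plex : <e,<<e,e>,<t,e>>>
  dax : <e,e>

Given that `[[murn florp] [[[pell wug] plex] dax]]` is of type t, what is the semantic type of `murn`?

[[murn florp] [[[pell wug] plex] dax]] must have type t. The sister [[[pell wug] plex] dax] has type <t,e>; that is not a function onto t, so [murn florp] must be the functor, of type <<t,e>,t>.
[murn florp] must have type <<t,e>,t>. The sister florp has type e; that is not a function onto <<t,e>,t>, so murn must be the functor, of type <e,<<t,e>,t>>.

<e,<<t,e>,t>>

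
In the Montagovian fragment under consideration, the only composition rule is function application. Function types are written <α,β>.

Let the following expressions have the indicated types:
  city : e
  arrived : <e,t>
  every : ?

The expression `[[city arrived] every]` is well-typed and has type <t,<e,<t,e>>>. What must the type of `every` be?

[[city arrived] every] is required to be <t,<e,<t,e>>>. [city arrived] : t cannot yield <t,<e,<t,e>>> as functor, so every : <t,<t,<e,<t,e>>>>.

<t,<t,<e,<t,e>>>>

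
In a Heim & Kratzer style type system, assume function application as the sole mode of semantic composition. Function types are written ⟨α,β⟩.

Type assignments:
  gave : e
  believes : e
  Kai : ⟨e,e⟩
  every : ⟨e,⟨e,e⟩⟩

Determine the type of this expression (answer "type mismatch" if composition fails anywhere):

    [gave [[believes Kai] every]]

[believes Kai]: Kai is ⟨e,e⟩, believes is e; result e.
[[believes Kai] every]: every is ⟨e,⟨e,e⟩⟩, [believes Kai] is e; result ⟨e,e⟩.
[gave [[believes Kai] every]]: [[believes Kai] every] is ⟨e,e⟩, gave is e; result e.

e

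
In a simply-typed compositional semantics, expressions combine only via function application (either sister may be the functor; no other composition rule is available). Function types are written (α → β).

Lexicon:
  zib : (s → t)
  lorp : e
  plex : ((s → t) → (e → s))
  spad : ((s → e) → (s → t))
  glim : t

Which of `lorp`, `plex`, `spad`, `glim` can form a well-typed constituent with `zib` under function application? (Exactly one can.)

lorp : e — no; zib wants s, and lorp wants nothing (atomic).
plex — combines: plex : ((s → t) → (e → s)) takes zib : (s → t) as argument, giving (e → s).
spad : ((s → e) → (s → t)) — no; zib wants s, and spad wants (s → e).
glim : t — no; zib wants s, and glim wants nothing (atomic).

plex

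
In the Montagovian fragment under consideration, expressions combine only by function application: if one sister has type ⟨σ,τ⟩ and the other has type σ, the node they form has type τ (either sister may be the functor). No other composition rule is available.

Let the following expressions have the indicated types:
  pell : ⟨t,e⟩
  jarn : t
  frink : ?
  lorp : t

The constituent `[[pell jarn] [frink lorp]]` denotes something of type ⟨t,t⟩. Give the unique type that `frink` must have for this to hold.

At [[pell jarn] [frink lorp]] (required: ⟨t,t⟩): [pell jarn] is e, which is not a function with range ⟨t,t⟩; hence [frink lorp] is the functor — type ⟨e,⟨t,t⟩⟩.
At [frink lorp] (required: ⟨e,⟨t,t⟩⟩): lorp is t, which is not a function with range ⟨e,⟨t,t⟩⟩; hence frink is the functor — type ⟨t,⟨e,⟨t,t⟩⟩⟩.

⟨t,⟨e,⟨t,t⟩⟩⟩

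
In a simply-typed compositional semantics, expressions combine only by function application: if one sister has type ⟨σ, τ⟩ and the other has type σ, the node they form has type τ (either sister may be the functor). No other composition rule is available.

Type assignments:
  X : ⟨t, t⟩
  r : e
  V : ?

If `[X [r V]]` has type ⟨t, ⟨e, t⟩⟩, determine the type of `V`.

⟨e, ⟨⟨t, t⟩, ⟨t, ⟨e, t⟩⟩⟩⟩

[X [r V]] is required to be ⟨t, ⟨e, t⟩⟩. X : ⟨t, t⟩ cannot yield ⟨t, ⟨e, t⟩⟩ as functor, so [r V] : ⟨⟨t, t⟩, ⟨t, ⟨e, t⟩⟩⟩.
[r V] is required to be ⟨⟨t, t⟩, ⟨t, ⟨e, t⟩⟩⟩. r : e cannot yield ⟨⟨t, t⟩, ⟨t, ⟨e, t⟩⟩⟩ as functor, so V : ⟨e, ⟨⟨t, t⟩, ⟨t, ⟨e, t⟩⟩⟩⟩.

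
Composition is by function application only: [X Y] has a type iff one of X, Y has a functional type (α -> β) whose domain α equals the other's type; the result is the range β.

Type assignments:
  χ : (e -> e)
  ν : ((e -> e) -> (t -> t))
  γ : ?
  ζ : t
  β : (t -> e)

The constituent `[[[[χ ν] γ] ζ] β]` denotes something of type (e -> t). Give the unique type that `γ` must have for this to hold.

((t -> t) -> (t -> ((t -> e) -> (e -> t))))

For [[[[χ ν] γ] ζ] β] to have type (e -> t) with β of type (t -> e), [[[χ ν] γ] ζ] must be the function: [[[χ ν] γ] ζ] : ((t -> e) -> (e -> t)).
For [[[χ ν] γ] ζ] to have type ((t -> e) -> (e -> t)) with ζ of type t, [[χ ν] γ] must be the function: [[χ ν] γ] : (t -> ((t -> e) -> (e -> t))).
For [[χ ν] γ] to have type (t -> ((t -> e) -> (e -> t))) with [χ ν] of type (t -> t), γ must be the function: γ : ((t -> t) -> (t -> ((t -> e) -> (e -> t)))).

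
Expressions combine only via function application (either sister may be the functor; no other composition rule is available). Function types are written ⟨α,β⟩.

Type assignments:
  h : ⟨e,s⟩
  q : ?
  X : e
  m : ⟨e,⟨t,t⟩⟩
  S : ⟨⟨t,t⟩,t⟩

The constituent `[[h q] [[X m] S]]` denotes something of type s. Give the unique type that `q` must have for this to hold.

At [[h q] [[X m] S]] (required: s): [[X m] S] is t, which is not a function with range s; hence [h q] is the functor — type ⟨t,s⟩.
At [h q] (required: ⟨t,s⟩): h is ⟨e,s⟩, which is not a function with range ⟨t,s⟩; hence q is the functor — type ⟨⟨e,s⟩,⟨t,s⟩⟩.

⟨⟨e,s⟩,⟨t,s⟩⟩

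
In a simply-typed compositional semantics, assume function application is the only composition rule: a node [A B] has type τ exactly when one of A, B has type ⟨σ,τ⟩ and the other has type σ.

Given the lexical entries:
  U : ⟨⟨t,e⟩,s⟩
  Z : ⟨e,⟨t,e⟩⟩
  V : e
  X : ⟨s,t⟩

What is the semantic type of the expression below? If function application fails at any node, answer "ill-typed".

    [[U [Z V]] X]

[Z V]: ⟨e,⟨t,e⟩⟩ applied to e yields ⟨t,e⟩.
[U [Z V]]: ⟨⟨t,e⟩,s⟩ applied to ⟨t,e⟩ yields s.
[[U [Z V]] X]: ⟨s,t⟩ applied to s yields t.

t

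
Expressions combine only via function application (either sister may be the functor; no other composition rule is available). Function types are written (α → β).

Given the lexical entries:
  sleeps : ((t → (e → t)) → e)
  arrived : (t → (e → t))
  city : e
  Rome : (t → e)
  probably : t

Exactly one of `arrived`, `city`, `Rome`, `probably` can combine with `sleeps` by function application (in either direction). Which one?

arrived

arrived — combines: sleeps : ((t → (e → t)) → e) takes arrived : (t → (e → t)) as argument, giving e.
city : e — does not combine with sleeps.
Rome : (t → e) — does not combine with sleeps.
probably : t — does not combine with sleeps.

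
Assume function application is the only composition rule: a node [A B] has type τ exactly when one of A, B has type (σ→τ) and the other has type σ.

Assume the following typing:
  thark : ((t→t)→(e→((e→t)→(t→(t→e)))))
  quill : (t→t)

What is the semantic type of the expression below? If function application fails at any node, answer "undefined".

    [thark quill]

[thark quill]: functor thark : ((t→t)→(e→((e→t)→(t→(t→e))))), argument quill : (t→t); result (e→((e→t)→(t→(t→e)))).

(e→((e→t)→(t→(t→e))))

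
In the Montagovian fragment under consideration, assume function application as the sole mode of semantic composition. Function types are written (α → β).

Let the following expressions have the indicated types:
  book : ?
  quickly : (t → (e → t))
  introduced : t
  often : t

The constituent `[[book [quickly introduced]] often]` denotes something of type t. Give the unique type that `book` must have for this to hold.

((e → t) → (t → t))

[[book [quickly introduced]] often] must have type t. The sister often has type t; that is not a function onto t, so [book [quickly introduced]] must be the functor, of type (t → t).
[book [quickly introduced]] must have type (t → t). The sister [quickly introduced] has type (e → t); that is not a function onto (t → t), so book must be the functor, of type ((e → t) → (t → t)).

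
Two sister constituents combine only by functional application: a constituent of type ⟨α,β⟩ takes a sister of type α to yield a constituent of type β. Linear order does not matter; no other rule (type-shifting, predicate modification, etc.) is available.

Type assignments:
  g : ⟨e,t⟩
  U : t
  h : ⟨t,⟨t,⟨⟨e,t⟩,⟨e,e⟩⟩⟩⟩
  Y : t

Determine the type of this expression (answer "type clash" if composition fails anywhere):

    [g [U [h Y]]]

[h Y]: h is ⟨t,⟨t,⟨⟨e,t⟩,⟨e,e⟩⟩⟩⟩, Y is t; result ⟨t,⟨⟨e,t⟩,⟨e,e⟩⟩⟩.
[U [h Y]]: [h Y] is ⟨t,⟨⟨e,t⟩,⟨e,e⟩⟩⟩, U is t; result ⟨⟨e,t⟩,⟨e,e⟩⟩.
[g [U [h Y]]]: [U [h Y]] is ⟨⟨e,t⟩,⟨e,e⟩⟩, g is ⟨e,t⟩; result ⟨e,e⟩.

⟨e,e⟩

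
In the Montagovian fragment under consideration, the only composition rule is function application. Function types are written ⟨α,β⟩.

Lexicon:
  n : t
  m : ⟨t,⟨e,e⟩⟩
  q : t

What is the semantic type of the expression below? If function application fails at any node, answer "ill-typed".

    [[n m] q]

ill-typed

[n m]: functor m : ⟨t,⟨e,e⟩⟩, argument n : t; result ⟨e,e⟩.
[[n m] q]: ⟨e,e⟩ and t cannot combine by function application — type clash.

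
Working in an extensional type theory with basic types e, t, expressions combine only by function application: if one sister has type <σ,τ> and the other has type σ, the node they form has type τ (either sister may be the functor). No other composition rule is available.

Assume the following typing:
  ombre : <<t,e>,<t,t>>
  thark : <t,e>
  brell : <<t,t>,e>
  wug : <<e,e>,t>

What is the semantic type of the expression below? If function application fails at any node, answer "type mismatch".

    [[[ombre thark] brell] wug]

type mismatch

[ombre thark]: ombre is <<t,e>,<t,t>>, thark is <t,e>; result <t,t>.
[[ombre thark] brell]: brell is <<t,t>,e>, [ombre thark] is <t,t>; result e.
[[[ombre thark] brell] wug]: e and <<e,e>,t> cannot combine by function application — type clash.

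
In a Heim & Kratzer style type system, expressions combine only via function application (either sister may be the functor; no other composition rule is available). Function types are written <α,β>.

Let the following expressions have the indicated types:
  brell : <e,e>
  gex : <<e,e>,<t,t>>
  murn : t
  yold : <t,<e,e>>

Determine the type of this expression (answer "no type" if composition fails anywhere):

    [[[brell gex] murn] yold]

<e,e>

[brell gex] — gex of type <<e,e>,<t,t>> combines with brell of type <e,e>: type <t,t>.
[[brell gex] murn] — [brell gex] of type <t,t> combines with murn of type t: type t.
[[[brell gex] murn] yold] — yold of type <t,<e,e>> combines with [[brell gex] murn] of type t: type <e,e>.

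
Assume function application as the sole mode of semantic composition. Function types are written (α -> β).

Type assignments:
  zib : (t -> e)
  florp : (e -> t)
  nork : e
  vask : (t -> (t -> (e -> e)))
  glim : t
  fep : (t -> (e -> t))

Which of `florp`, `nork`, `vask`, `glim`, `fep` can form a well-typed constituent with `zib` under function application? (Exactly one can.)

florp : (e -> t) — does not combine with zib.
nork : e — does not combine with zib.
vask : (t -> (t -> (e -> e))) — does not combine with zib.
glim — combines: zib : (t -> e) takes glim : t as argument, giving e.
fep : (t -> (e -> t)) — does not combine with zib.

glim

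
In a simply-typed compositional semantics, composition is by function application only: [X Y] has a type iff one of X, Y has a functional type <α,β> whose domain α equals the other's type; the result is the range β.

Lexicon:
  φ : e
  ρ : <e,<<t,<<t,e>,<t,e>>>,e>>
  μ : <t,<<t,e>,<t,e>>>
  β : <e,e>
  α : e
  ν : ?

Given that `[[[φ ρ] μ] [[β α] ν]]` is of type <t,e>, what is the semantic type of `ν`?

<e,<e,<t,e>>>

[[[φ ρ] μ] [[β α] ν]] is required to be <t,e>. [[φ ρ] μ] : e cannot yield <t,e> as functor, so [[β α] ν] : <e,<t,e>>.
[[β α] ν] is required to be <e,<t,e>>. [β α] : e cannot yield <e,<t,e>> as functor, so ν : <e,<e,<t,e>>>.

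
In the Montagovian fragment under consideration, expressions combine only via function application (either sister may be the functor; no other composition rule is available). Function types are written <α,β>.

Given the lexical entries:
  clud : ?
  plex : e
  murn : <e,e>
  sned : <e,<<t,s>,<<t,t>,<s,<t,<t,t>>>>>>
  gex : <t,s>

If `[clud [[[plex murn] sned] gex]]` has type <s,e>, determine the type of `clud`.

At [clud [[[plex murn] sned] gex]] (required: <s,e>): [[[plex murn] sned] gex] is <<t,t>,<s,<t,<t,t>>>>, which is not a function with range <s,e>; hence clud is the functor — type <<<t,t>,<s,<t,<t,t>>>>,<s,e>>.

<<<t,t>,<s,<t,<t,t>>>>,<s,e>>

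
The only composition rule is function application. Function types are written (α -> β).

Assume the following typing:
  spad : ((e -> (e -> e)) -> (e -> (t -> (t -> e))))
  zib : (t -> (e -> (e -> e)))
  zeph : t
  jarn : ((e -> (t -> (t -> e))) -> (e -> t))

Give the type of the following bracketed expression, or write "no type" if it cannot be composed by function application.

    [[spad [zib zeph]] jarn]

(e -> t)

At [zib zeph], zib : (t -> (e -> (e -> e))) takes zeph : t, giving (e -> (e -> e)).
At [spad [zib zeph]], spad : ((e -> (e -> e)) -> (e -> (t -> (t -> e)))) takes [zib zeph] : (e -> (e -> e)), giving (e -> (t -> (t -> e))).
At [[spad [zib zeph]] jarn], jarn : ((e -> (t -> (t -> e))) -> (e -> t)) takes [spad [zib zeph]] : (e -> (t -> (t -> e))), giving (e -> t).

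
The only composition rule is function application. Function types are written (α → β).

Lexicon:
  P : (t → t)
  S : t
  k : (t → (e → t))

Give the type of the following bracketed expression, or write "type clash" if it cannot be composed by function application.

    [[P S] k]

[P S]: functor P : (t → t), argument S : t; result t.
[[P S] k]: functor k : (t → (e → t)), argument [P S] : t; result (e → t).

(e → t)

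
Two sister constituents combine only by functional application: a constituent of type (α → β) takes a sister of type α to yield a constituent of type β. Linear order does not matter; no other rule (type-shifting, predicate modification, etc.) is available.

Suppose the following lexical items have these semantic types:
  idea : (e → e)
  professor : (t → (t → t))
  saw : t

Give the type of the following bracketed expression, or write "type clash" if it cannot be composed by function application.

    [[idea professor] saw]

type clash

[idea professor]: (e → e) and (t → (t → t)) cannot combine by function application — type clash.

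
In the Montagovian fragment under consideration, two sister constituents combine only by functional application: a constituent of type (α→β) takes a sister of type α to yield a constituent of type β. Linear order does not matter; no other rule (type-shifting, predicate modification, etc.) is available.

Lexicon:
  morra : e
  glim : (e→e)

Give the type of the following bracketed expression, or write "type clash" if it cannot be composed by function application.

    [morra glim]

e

At [morra glim], glim : (e→e) takes morra : e, giving e.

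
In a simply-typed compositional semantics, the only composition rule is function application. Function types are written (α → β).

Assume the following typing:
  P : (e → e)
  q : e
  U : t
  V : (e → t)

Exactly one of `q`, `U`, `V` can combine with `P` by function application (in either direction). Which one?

q — combines: P : (e → e) takes q : e as argument, giving e.
U : t — neither side's domain matches the other.
V : (e → t) — neither side's domain matches the other.

q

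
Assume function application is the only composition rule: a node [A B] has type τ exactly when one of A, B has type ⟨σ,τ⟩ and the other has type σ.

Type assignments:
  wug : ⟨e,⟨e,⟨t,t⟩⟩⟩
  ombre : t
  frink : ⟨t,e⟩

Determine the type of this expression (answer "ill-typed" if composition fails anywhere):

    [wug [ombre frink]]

⟨e,⟨t,t⟩⟩

[ombre frink]: functor frink : ⟨t,e⟩, argument ombre : t; result e.
[wug [ombre frink]]: functor wug : ⟨e,⟨e,⟨t,t⟩⟩⟩, argument [ombre frink] : e; result ⟨e,⟨t,t⟩⟩.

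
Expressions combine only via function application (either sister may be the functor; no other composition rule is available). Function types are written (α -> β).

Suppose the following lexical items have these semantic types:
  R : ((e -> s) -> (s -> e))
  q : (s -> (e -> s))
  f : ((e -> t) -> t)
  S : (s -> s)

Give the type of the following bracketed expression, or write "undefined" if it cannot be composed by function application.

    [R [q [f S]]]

undefined

At [f S]: neither ((e -> t) -> t) nor (s -> s) can take the other as argument; the node is ill-typed.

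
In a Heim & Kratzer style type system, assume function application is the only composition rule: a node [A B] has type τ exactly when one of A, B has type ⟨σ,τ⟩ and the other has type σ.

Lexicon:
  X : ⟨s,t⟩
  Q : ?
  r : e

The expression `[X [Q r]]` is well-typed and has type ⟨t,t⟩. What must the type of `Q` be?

⟨e,⟨⟨s,t⟩,⟨t,t⟩⟩⟩

[X [Q r]] is required to be ⟨t,t⟩. X : ⟨s,t⟩ cannot yield ⟨t,t⟩ as functor, so [Q r] : ⟨⟨s,t⟩,⟨t,t⟩⟩.
[Q r] is required to be ⟨⟨s,t⟩,⟨t,t⟩⟩. r : e cannot yield ⟨⟨s,t⟩,⟨t,t⟩⟩ as functor, so Q : ⟨e,⟨⟨s,t⟩,⟨t,t⟩⟩⟩.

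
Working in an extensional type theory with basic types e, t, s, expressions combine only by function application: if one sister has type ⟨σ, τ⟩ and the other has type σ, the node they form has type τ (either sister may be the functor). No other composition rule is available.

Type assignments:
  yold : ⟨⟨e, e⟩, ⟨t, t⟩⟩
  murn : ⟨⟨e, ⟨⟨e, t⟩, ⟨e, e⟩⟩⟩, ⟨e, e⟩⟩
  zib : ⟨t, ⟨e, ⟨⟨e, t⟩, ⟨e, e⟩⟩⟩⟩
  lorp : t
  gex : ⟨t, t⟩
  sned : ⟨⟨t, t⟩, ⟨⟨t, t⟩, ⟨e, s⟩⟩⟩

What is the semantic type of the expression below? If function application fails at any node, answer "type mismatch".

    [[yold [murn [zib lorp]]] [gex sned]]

⟨e, s⟩

[zib lorp] — zib of type ⟨t, ⟨e, ⟨⟨e, t⟩, ⟨e, e⟩⟩⟩⟩ combines with lorp of type t: type ⟨e, ⟨⟨e, t⟩, ⟨e, e⟩⟩⟩.
[murn [zib lorp]] — murn of type ⟨⟨e, ⟨⟨e, t⟩, ⟨e, e⟩⟩⟩, ⟨e, e⟩⟩ combines with [zib lorp] of type ⟨e, ⟨⟨e, t⟩, ⟨e, e⟩⟩⟩: type ⟨e, e⟩.
[yold [murn [zib lorp]]] — yold of type ⟨⟨e, e⟩, ⟨t, t⟩⟩ combines with [murn [zib lorp]] of type ⟨e, e⟩: type ⟨t, t⟩.
[gex sned] — sned of type ⟨⟨t, t⟩, ⟨⟨t, t⟩, ⟨e, s⟩⟩⟩ combines with gex of type ⟨t, t⟩: type ⟨⟨t, t⟩, ⟨e, s⟩⟩.
[[yold [murn [zib lorp]]] [gex sned]] — [gex sned] of type ⟨⟨t, t⟩, ⟨e, s⟩⟩ combines with [yold [murn [zib lorp]]] of type ⟨t, t⟩: type ⟨e, s⟩.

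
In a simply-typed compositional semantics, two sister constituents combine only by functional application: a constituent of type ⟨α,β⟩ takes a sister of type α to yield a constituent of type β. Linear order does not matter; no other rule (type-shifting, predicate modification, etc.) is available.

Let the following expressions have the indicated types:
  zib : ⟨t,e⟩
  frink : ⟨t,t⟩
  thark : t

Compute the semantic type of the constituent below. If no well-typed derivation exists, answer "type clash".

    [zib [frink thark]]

[frink thark]: frink is ⟨t,t⟩, thark is t; result t.
[zib [frink thark]]: zib is ⟨t,e⟩, [frink thark] is t; result e.

e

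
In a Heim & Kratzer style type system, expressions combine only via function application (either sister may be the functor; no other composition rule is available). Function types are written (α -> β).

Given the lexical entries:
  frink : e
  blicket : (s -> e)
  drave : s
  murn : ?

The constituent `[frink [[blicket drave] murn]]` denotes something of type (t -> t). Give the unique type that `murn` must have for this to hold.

[frink [[blicket drave] murn]] is required to be (t -> t). frink : e cannot yield (t -> t) as functor, so [[blicket drave] murn] : (e -> (t -> t)).
[[blicket drave] murn] is required to be (e -> (t -> t)). [blicket drave] : e cannot yield (e -> (t -> t)) as functor, so murn : (e -> (e -> (t -> t))).

(e -> (e -> (t -> t)))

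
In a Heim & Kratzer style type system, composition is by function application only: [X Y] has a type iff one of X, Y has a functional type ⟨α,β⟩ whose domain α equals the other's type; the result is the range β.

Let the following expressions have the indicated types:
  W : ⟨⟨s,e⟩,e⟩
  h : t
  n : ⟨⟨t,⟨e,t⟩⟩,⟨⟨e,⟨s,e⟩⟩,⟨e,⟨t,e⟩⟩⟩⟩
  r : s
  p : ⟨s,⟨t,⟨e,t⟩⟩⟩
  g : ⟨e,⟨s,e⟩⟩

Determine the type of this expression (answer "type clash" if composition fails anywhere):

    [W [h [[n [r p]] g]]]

[r p]: ⟨s,⟨t,⟨e,t⟩⟩⟩ applied to s yields ⟨t,⟨e,t⟩⟩.
[n [r p]]: ⟨⟨t,⟨e,t⟩⟩,⟨⟨e,⟨s,e⟩⟩,⟨e,⟨t,e⟩⟩⟩⟩ applied to ⟨t,⟨e,t⟩⟩ yields ⟨⟨e,⟨s,e⟩⟩,⟨e,⟨t,e⟩⟩⟩.
[[n [r p]] g]: ⟨⟨e,⟨s,e⟩⟩,⟨e,⟨t,e⟩⟩⟩ applied to ⟨e,⟨s,e⟩⟩ yields ⟨e,⟨t,e⟩⟩.
[h [[n [r p]] g]]: t and ⟨e,⟨t,e⟩⟩ cannot combine by function application — type clash.

type clash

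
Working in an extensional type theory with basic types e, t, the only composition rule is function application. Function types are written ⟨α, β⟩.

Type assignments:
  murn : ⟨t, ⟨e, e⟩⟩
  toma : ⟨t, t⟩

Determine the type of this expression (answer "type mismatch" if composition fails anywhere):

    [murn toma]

type mismatch

[murn toma]: ⟨t, ⟨e, e⟩⟩ and ⟨t, t⟩ cannot combine by function application — type clash.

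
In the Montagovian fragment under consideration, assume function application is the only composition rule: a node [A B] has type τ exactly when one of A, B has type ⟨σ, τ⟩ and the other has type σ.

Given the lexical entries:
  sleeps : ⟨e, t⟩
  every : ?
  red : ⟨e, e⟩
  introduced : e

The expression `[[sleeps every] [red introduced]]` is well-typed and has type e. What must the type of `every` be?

For [[sleeps every] [red introduced]] to have type e with [red introduced] of type e, [sleeps every] must be the function: [sleeps every] : ⟨e, e⟩.
For [sleeps every] to have type ⟨e, e⟩ with sleeps of type ⟨e, t⟩, every must be the function: every : ⟨⟨e, t⟩, ⟨e, e⟩⟩.

⟨⟨e, t⟩, ⟨e, e⟩⟩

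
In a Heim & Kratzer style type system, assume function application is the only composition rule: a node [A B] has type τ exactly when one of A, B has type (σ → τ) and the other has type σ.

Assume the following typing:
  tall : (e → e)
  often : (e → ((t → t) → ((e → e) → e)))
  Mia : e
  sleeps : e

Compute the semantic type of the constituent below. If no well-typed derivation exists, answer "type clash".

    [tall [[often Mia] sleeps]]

[often Mia]: (e → ((t → t) → ((e → e) → e))) applied to e yields ((t → t) → ((e → e) → e)).
[[often Mia] sleeps]: ((t → t) → ((e → e) → e)) with e — neither is a function whose domain matches the other; composition fails here.

type clash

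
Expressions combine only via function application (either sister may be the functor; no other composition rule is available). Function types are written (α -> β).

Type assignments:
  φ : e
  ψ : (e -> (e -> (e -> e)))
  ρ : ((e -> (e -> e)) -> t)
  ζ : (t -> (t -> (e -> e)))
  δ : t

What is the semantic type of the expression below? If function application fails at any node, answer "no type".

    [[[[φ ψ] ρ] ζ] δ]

[φ ψ]: (e -> (e -> (e -> e))) applied to e yields (e -> (e -> e)).
[[φ ψ] ρ]: ((e -> (e -> e)) -> t) applied to (e -> (e -> e)) yields t.
[[[φ ψ] ρ] ζ]: (t -> (t -> (e -> e))) applied to t yields (t -> (e -> e)).
[[[[φ ψ] ρ] ζ] δ]: (t -> (e -> e)) applied to t yields (e -> e).

(e -> e)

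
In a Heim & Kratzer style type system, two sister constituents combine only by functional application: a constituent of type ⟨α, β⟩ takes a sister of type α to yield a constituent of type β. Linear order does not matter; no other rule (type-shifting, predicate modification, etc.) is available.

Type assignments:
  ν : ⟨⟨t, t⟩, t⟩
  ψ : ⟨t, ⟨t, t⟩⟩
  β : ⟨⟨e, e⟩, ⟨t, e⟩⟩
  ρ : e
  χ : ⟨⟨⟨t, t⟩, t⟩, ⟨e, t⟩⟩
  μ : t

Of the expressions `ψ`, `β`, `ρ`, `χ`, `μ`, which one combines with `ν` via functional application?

ψ : ⟨t, ⟨t, t⟩⟩ — no; ν wants ⟨t, t⟩, and ψ wants t.
β : ⟨⟨e, e⟩, ⟨t, e⟩⟩ — no; ν wants ⟨t, t⟩, and β wants ⟨e, e⟩.
ρ : e — no; ν wants ⟨t, t⟩, and ρ wants nothing (atomic).
χ — combines: χ : ⟨⟨⟨t, t⟩, t⟩, ⟨e, t⟩⟩ takes ν : ⟨⟨t, t⟩, t⟩ as argument, giving ⟨e, t⟩.
μ : t — no; ν wants ⟨t, t⟩, and μ wants nothing (atomic).

χ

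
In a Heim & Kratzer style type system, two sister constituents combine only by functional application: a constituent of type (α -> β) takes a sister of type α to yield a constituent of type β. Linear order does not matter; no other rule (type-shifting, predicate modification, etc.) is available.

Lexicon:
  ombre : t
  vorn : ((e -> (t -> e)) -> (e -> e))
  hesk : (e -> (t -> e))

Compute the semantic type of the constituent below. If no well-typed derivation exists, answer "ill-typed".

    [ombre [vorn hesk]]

ill-typed

[vorn hesk]: ((e -> (t -> e)) -> (e -> e)) applied to (e -> (t -> e)) yields (e -> e).
[ombre [vorn hesk]]: t and (e -> e) cannot combine by function application — type clash.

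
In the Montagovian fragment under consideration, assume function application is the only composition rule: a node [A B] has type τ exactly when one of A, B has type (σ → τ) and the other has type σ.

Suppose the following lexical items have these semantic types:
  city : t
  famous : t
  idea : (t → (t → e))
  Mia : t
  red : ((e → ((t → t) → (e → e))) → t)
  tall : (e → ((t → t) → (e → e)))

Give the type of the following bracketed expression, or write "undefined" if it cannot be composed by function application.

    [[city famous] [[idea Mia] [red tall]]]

undefined

[city famous]: t with t — neither is a function whose domain matches the other; composition fails here.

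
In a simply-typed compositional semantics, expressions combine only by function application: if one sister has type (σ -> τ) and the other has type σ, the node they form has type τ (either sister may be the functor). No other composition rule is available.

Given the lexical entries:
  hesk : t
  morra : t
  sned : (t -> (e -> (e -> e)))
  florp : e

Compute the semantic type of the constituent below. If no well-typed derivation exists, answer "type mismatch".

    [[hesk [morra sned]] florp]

[morra sned] — sned of type (t -> (e -> (e -> e))) combines with morra of type t: type (e -> (e -> e)).
At [hesk [morra sned]]: neither t nor (e -> (e -> e)) can take the other as argument; the node is ill-typed.

type mismatch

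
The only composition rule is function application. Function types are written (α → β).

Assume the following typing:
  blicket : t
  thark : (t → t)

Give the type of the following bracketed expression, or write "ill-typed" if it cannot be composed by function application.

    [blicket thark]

t

[blicket thark]: thark is (t → t), blicket is t; result t.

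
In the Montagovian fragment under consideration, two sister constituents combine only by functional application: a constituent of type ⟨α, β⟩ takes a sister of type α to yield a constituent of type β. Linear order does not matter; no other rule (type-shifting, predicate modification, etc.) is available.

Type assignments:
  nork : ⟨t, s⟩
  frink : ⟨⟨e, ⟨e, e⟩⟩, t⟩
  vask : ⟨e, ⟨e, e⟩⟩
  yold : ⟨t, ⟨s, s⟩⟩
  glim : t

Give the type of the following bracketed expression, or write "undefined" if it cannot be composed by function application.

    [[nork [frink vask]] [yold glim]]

s

[frink vask] — frink of type ⟨⟨e, ⟨e, e⟩⟩, t⟩ combines with vask of type ⟨e, ⟨e, e⟩⟩: type t.
[nork [frink vask]] — nork of type ⟨t, s⟩ combines with [frink vask] of type t: type s.
[yold glim] — yold of type ⟨t, ⟨s, s⟩⟩ combines with glim of type t: type ⟨s, s⟩.
[[nork [frink vask]] [yold glim]] — [yold glim] of type ⟨s, s⟩ combines with [nork [frink vask]] of type s: type s.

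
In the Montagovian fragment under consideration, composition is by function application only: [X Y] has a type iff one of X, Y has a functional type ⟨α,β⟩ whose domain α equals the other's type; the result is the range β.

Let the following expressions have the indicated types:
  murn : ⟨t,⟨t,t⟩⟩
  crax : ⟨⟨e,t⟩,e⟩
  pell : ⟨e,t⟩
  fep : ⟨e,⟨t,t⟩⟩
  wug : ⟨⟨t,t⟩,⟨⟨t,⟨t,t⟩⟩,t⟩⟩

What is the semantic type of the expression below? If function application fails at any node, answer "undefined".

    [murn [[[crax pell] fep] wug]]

At [crax pell], crax : ⟨⟨e,t⟩,e⟩ takes pell : ⟨e,t⟩, giving e.
At [[crax pell] fep], fep : ⟨e,⟨t,t⟩⟩ takes [crax pell] : e, giving ⟨t,t⟩.
At [[[crax pell] fep] wug], wug : ⟨⟨t,t⟩,⟨⟨t,⟨t,t⟩⟩,t⟩⟩ takes [[crax pell] fep] : ⟨t,t⟩, giving ⟨⟨t,⟨t,t⟩⟩,t⟩.
At [murn [[[crax pell] fep] wug]], [[[crax pell] fep] wug] : ⟨⟨t,⟨t,t⟩⟩,t⟩ takes murn : ⟨t,⟨t,t⟩⟩, giving t.

t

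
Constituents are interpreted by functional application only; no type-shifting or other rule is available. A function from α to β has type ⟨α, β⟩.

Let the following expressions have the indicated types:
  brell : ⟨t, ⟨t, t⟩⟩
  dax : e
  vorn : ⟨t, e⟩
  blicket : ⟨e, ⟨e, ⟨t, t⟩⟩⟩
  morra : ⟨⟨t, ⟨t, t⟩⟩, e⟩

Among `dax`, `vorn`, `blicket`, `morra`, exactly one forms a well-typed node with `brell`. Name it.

morra

dax : e — does not combine with brell.
vorn : ⟨t, e⟩ — does not combine with brell.
blicket : ⟨e, ⟨e, ⟨t, t⟩⟩⟩ — does not combine with brell.
morra — combines: morra : ⟨⟨t, ⟨t, t⟩⟩, e⟩ takes brell : ⟨t, ⟨t, t⟩⟩ as argument, giving e.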